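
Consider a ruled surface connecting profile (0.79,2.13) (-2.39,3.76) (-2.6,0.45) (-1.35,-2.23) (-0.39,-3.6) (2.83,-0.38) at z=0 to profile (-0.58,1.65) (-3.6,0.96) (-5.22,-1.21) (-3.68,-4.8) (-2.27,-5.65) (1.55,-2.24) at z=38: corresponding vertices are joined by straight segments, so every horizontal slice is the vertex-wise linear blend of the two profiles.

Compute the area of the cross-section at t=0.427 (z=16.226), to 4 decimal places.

Cross-section at t=0.427: each vertex is (1-t)·p0[i] + t·p1[i].
  v1: (1-0.427)·(0.79,2.13) + 0.427·(-0.58,1.65) = (0.2050,1.9250)
  v2: (1-0.427)·(-2.39,3.76) + 0.427·(-3.6,0.96) = (-2.9067,2.5644)
  v3: (1-0.427)·(-2.6,0.45) + 0.427·(-5.22,-1.21) = (-3.7187,-0.2588)
  v4: (1-0.427)·(-1.35,-2.23) + 0.427·(-3.68,-4.8) = (-2.3449,-3.3274)
  v5: (1-0.427)·(-0.39,-3.6) + 0.427·(-2.27,-5.65) = (-1.1928,-4.4753)
  v6: (1-0.427)·(2.83,-0.38) + 0.427·(1.55,-2.24) = (2.2834,-1.1742)
Shoelace sum Σ(x_i·y_{i+1} − x_{i+1}·y_i):
  i=1: 0.2050·2.5644 − -2.9067·1.9250 = +6.1212 (running +6.1212)
  i=2: -2.9067·-0.2588 − -3.7187·2.5644 = +10.2886 (running +16.4098)
  i=3: -3.7187·-3.3274 − -2.3449·-0.2588 = +11.7668 (running +28.1766)
  i=4: -2.3449·-4.4753 − -1.1928·-3.3274 = +6.5255 (running +34.7021)
  i=5: -1.1928·-1.1742 − 2.2834·-4.4753 = +11.6198 (running +46.3219)
  i=6: 2.2834·1.9250 − 0.2050·-1.1742 = +4.6364 (running +50.9583)
Area = |Σ|/2 = |50.9583|/2 = 25.4792

Area at t=0.427: 25.4792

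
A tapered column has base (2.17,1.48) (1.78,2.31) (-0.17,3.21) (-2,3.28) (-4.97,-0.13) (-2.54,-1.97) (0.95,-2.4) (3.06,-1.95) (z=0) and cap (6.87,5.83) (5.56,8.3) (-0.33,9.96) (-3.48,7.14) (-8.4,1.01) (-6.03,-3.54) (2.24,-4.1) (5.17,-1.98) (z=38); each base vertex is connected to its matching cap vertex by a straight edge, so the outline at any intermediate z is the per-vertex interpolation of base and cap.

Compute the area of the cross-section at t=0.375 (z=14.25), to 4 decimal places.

Area at t=0.375: 65.4331

Cross-section at t=0.375: each vertex is (1-t)·p0[i] + t·p1[i].
  v1: (1-0.375)·(2.17,1.48) + 0.375·(6.87,5.83) = (3.9325,3.1113)
  v2: (1-0.375)·(1.78,2.31) + 0.375·(5.56,8.3) = (3.1975,4.5563)
  v3: (1-0.375)·(-0.17,3.21) + 0.375·(-0.33,9.96) = (-0.2300,5.7413)
  v4: (1-0.375)·(-2,3.28) + 0.375·(-3.48,7.14) = (-2.5550,4.7275)
  v5: (1-0.375)·(-4.97,-0.13) + 0.375·(-8.4,1.01) = (-6.2562,0.2975)
  v6: (1-0.375)·(-2.54,-1.97) + 0.375·(-6.03,-3.54) = (-3.8487,-2.5587)
  v7: (1-0.375)·(0.95,-2.4) + 0.375·(2.24,-4.1) = (1.4338,-3.0375)
  v8: (1-0.375)·(3.06,-1.95) + 0.375·(5.17,-1.98) = (3.8513,-1.9612)
Shoelace sum Σ(x_i·y_{i+1} − x_{i+1}·y_i):
  i=1: 3.9325·4.5563 − 3.1975·3.1113 = +7.9692 (running +7.9692)
  i=2: 3.1975·5.7413 − -0.2300·4.5563 = +19.4056 (running +27.3748)
  i=3: -0.2300·4.7275 − -2.5550·5.7413 = +13.5816 (running +40.9564)
  i=4: -2.5550·0.2975 − -6.2562·4.7275 = +28.8163 (running +69.7727)
  i=5: -6.2562·-2.5587 − -3.8487·0.2975 = +17.1532 (running +86.9259)
  i=6: -3.8487·-3.0375 − 1.4338·-2.5587 = +15.3592 (running +102.2851)
  i=7: 1.4338·-1.9612 − 3.8513·-3.0375 = +8.8862 (running +111.1713)
  i=8: 3.8513·3.1113 − 3.9325·-1.9612 = +19.6948 (running +130.8661)
Area = |Σ|/2 = |130.8661|/2 = 65.4331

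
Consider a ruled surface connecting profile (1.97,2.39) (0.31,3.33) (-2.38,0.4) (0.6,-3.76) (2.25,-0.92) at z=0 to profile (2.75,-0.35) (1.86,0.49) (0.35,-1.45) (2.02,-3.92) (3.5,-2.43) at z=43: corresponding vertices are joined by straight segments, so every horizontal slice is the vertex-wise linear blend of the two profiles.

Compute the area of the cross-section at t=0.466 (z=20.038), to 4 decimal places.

Area at t=0.466: 12.9323

Cross-section at t=0.466: each vertex is (1-t)·p0[i] + t·p1[i].
  v1: (1-0.466)·(1.97,2.39) + 0.466·(2.75,-0.35) = (2.3335,1.1132)
  v2: (1-0.466)·(0.31,3.33) + 0.466·(1.86,0.49) = (1.0323,2.0066)
  v3: (1-0.466)·(-2.38,0.4) + 0.466·(0.35,-1.45) = (-1.1078,-0.4621)
  v4: (1-0.466)·(0.6,-3.76) + 0.466·(2.02,-3.92) = (1.2617,-3.8346)
  v5: (1-0.466)·(2.25,-0.92) + 0.466·(3.5,-2.43) = (2.8325,-1.6237)
Shoelace sum Σ(x_i·y_{i+1} − x_{i+1}·y_i):
  i=1: 2.3335·2.0066 − 1.0323·1.1132 = +3.5332 (running +3.5332)
  i=2: 1.0323·-0.4621 − -1.1078·2.0066 = +1.7459 (running +5.2790)
  i=3: -1.1078·-3.8346 − 1.2617·-0.4621 = +4.8310 (running +10.1101)
  i=4: 1.2617·-1.6237 − 2.8325·-3.8346 = +8.8128 (running +18.9229)
  i=5: 2.8325·1.1132 − 2.3335·-1.6237 = +6.9418 (running +25.8647)
Area = |Σ|/2 = |25.8647|/2 = 12.9323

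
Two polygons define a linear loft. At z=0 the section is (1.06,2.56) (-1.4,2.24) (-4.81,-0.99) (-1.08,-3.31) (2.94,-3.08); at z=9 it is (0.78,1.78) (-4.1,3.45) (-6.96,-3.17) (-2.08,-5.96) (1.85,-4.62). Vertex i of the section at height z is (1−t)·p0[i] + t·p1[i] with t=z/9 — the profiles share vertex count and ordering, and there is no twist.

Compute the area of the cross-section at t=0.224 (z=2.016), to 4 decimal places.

Area at t=0.224: 33.5508

Cross-section at t=0.224: each vertex is (1-t)·p0[i] + t·p1[i].
  v1: (1-0.224)·(1.06,2.56) + 0.224·(0.78,1.78) = (0.9973,2.3853)
  v2: (1-0.224)·(-1.4,2.24) + 0.224·(-4.1,3.45) = (-2.0048,2.5110)
  v3: (1-0.224)·(-4.81,-0.99) + 0.224·(-6.96,-3.17) = (-5.2916,-1.4783)
  v4: (1-0.224)·(-1.08,-3.31) + 0.224·(-2.08,-5.96) = (-1.3040,-3.9036)
  v5: (1-0.224)·(2.94,-3.08) + 0.224·(1.85,-4.62) = (2.6958,-3.4250)
Shoelace sum Σ(x_i·y_{i+1} − x_{i+1}·y_i):
  i=1: 0.9973·2.5110 − -2.0048·2.3853 = +7.2862 (running +7.2862)
  i=2: -2.0048·-1.4783 − -5.2916·2.5110 = +16.2512 (running +23.5374)
  i=3: -5.2916·-3.9036 − -1.3040·-1.4783 = +18.7286 (running +42.2659)
  i=4: -1.3040·-3.4250 − 2.6958·-3.9036 = +14.9896 (running +57.2556)
  i=5: 2.6958·2.3853 − 0.9973·-3.4250 = +9.8460 (running +67.1015)
Area = |Σ|/2 = |67.1015|/2 = 33.5508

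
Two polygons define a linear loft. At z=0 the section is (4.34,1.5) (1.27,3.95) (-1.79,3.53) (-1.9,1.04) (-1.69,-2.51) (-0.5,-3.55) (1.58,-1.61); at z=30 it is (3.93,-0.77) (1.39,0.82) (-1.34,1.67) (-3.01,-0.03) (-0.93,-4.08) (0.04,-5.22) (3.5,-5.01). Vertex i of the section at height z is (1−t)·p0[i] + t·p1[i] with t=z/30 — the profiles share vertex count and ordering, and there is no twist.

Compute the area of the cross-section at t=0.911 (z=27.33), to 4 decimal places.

Area at t=0.911: 32.3541

Cross-section at t=0.911: each vertex is (1-t)·p0[i] + t·p1[i].
  v1: (1-0.911)·(4.34,1.5) + 0.911·(3.93,-0.77) = (3.9665,-0.5680)
  v2: (1-0.911)·(1.27,3.95) + 0.911·(1.39,0.82) = (1.3793,1.0986)
  v3: (1-0.911)·(-1.79,3.53) + 0.911·(-1.34,1.67) = (-1.3801,1.8355)
  v4: (1-0.911)·(-1.9,1.04) + 0.911·(-3.01,-0.03) = (-2.9112,0.0652)
  v5: (1-0.911)·(-1.69,-2.51) + 0.911·(-0.93,-4.08) = (-0.9976,-3.9403)
  v6: (1-0.911)·(-0.5,-3.55) + 0.911·(0.04,-5.22) = (-0.0081,-5.0714)
  v7: (1-0.911)·(1.58,-1.61) + 0.911·(3.5,-5.01) = (3.3291,-4.7074)
Shoelace sum Σ(x_i·y_{i+1} − x_{i+1}·y_i):
  i=1: 3.9665·1.0986 − 1.3793·-0.5680 = +5.1409 (running +5.1409)
  i=2: 1.3793·1.8355 − -1.3801·1.0986 = +4.0479 (running +9.1888)
  i=3: -1.3801·0.0652 − -2.9112·1.8355 = +5.2536 (running +14.4424)
  i=4: -2.9112·-3.9403 − -0.9976·0.0652 = +11.5360 (running +25.9784)
  i=5: -0.9976·-5.0714 − -0.0081·-3.9403 = +5.0276 (running +31.0061)
  i=6: -0.0081·-4.7074 − 3.3291·-5.0714 = +16.9211 (running +47.9272)
  i=7: 3.3291·-0.5680 − 3.9665·-4.7074 = +16.7810 (running +64.7082)
Area = |Σ|/2 = |64.7082|/2 = 32.3541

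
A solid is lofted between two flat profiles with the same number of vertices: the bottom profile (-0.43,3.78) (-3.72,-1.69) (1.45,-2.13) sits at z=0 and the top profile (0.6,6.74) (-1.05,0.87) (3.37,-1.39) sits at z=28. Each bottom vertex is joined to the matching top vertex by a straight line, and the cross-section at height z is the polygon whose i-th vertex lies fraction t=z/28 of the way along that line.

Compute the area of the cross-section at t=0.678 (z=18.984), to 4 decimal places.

Cross-section at t=0.678: each vertex is (1-t)·p0[i] + t·p1[i].
  v1: (1-0.678)·(-0.43,3.78) + 0.678·(0.6,6.74) = (0.2683,5.7869)
  v2: (1-0.678)·(-3.72,-1.69) + 0.678·(-1.05,0.87) = (-1.9097,0.0457)
  v3: (1-0.678)·(1.45,-2.13) + 0.678·(3.37,-1.39) = (2.7518,-1.6283)
Shoelace sum Σ(x_i·y_{i+1} − x_{i+1}·y_i):
  i=1: 0.2683·0.0457 − -1.9097·5.7869 = +11.0637 (running +11.0637)
  i=2: -1.9097·-1.6283 − 2.7518·0.0457 = +2.9839 (running +14.0476)
  i=3: 2.7518·5.7869 − 0.2683·-1.6283 = +16.3610 (running +30.4086)
Area = |Σ|/2 = |30.4086|/2 = 15.2043

Area at t=0.678: 15.2043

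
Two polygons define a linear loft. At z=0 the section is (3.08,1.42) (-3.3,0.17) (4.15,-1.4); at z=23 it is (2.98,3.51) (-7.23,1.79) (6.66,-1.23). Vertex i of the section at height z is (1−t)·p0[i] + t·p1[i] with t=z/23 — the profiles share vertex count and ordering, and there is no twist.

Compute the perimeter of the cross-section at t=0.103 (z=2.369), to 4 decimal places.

Cross-section at t=0.103: each vertex is (1-t)·p0[i] + t·p1[i].
  v1: (1-0.103)·(3.08,1.42) + 0.103·(2.98,3.51) = (3.0697,1.6353)
  v2: (1-0.103)·(-3.3,0.17) + 0.103·(-7.23,1.79) = (-3.7048,0.3369)
  v3: (1-0.103)·(4.15,-1.4) + 0.103·(6.66,-1.23) = (4.4085,-1.3825)
Perimeter = Σ |v_{i+1} − v_i|:
  edge 1→2: √(-6.7745² + -1.2984²) = 6.8978 (running 6.8978)
  edge 2→3: √(8.1133² + -1.7193²) = 8.2935 (running 15.1913)
  edge 3→1: √(-1.3388² + 3.0178²) = 3.3014 (running 18.4927)
Perimeter = 18.4927

Perimeter at t=0.103: 18.4927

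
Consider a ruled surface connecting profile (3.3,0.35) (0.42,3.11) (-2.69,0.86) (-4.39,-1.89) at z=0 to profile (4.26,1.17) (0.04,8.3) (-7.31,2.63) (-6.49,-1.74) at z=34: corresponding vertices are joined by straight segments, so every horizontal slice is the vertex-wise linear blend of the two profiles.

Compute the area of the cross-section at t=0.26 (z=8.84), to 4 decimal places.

Cross-section at t=0.26: each vertex is (1-t)·p0[i] + t·p1[i].
  v1: (1-0.26)·(3.3,0.35) + 0.26·(4.26,1.17) = (3.5496,0.5632)
  v2: (1-0.26)·(0.42,3.11) + 0.26·(0.04,8.3) = (0.3212,4.4594)
  v3: (1-0.26)·(-2.69,0.86) + 0.26·(-7.31,2.63) = (-3.8912,1.3202)
  v4: (1-0.26)·(-4.39,-1.89) + 0.26·(-6.49,-1.74) = (-4.9360,-1.8510)
Shoelace sum Σ(x_i·y_{i+1} − x_{i+1}·y_i):
  i=1: 3.5496·4.4594 − 0.3212·0.5632 = +15.6482 (running +15.6482)
  i=2: 0.3212·1.3202 − -3.8912·4.4594 = +17.7765 (running +33.4247)
  i=3: -3.8912·-1.8510 − -4.9360·1.3202 = +13.7191 (running +47.1438)
  i=4: -4.9360·0.5632 − 3.5496·-1.8510 = +3.7904 (running +50.9341)
Area = |Σ|/2 = |50.9341|/2 = 25.4671

Area at t=0.26: 25.4671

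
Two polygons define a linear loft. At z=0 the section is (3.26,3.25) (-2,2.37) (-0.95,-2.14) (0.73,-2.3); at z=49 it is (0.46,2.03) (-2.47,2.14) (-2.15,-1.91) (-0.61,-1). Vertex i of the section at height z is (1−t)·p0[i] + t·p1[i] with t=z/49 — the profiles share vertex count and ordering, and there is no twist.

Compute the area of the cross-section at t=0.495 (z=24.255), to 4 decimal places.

Area at t=0.495: 12.0583

Cross-section at t=0.495: each vertex is (1-t)·p0[i] + t·p1[i].
  v1: (1-0.495)·(3.26,3.25) + 0.495·(0.46,2.03) = (1.8740,2.6461)
  v2: (1-0.495)·(-2,2.37) + 0.495·(-2.47,2.14) = (-2.2327,2.2561)
  v3: (1-0.495)·(-0.95,-2.14) + 0.495·(-2.15,-1.91) = (-1.5440,-2.0261)
  v4: (1-0.495)·(0.73,-2.3) + 0.495·(-0.61,-1) = (0.0667,-1.6565)
Shoelace sum Σ(x_i·y_{i+1} − x_{i+1}·y_i):
  i=1: 1.8740·2.2561 − -2.2327·2.6461 = +10.1358 (running +10.1358)
  i=2: -2.2327·-2.0261 − -1.5440·2.2561 = +8.0072 (running +18.1430)
  i=3: -1.5440·-1.6565 − 0.0667·-2.0261 = +2.6928 (running +20.8358)
  i=4: 0.0667·2.6461 − 1.8740·-1.6565 = +3.2808 (running +24.1166)
Area = |Σ|/2 = |24.1166|/2 = 12.0583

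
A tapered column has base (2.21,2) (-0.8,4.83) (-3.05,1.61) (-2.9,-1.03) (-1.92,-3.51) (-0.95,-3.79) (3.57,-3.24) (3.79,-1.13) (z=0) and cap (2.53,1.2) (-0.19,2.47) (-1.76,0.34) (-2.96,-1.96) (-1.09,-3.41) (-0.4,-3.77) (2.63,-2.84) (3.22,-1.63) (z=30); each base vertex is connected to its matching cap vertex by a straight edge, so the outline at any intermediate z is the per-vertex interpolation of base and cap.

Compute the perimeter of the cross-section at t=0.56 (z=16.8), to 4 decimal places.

Perimeter at t=0.56: 21.0528

Cross-section at t=0.56: each vertex is (1-t)·p0[i] + t·p1[i].
  v1: (1-0.56)·(2.21,2) + 0.56·(2.53,1.2) = (2.3892,1.5520)
  v2: (1-0.56)·(-0.8,4.83) + 0.56·(-0.19,2.47) = (-0.4584,3.5084)
  v3: (1-0.56)·(-3.05,1.61) + 0.56·(-1.76,0.34) = (-2.3276,0.8988)
  v4: (1-0.56)·(-2.9,-1.03) + 0.56·(-2.96,-1.96) = (-2.9336,-1.5508)
  v5: (1-0.56)·(-1.92,-3.51) + 0.56·(-1.09,-3.41) = (-1.4552,-3.4540)
  v6: (1-0.56)·(-0.95,-3.79) + 0.56·(-0.4,-3.77) = (-0.6420,-3.7788)
  v7: (1-0.56)·(3.57,-3.24) + 0.56·(2.63,-2.84) = (3.0436,-3.0160)
  v8: (1-0.56)·(3.79,-1.13) + 0.56·(3.22,-1.63) = (3.4708,-1.4100)
Perimeter = Σ |v_{i+1} − v_i|:
  edge 1→2: √(-2.8476² + 1.9564²) = 3.4549 (running 3.4549)
  edge 2→3: √(-1.8692² + -2.6096²) = 3.2100 (running 6.6649)
  edge 3→4: √(-0.6060² + -2.4496²) = 2.5234 (running 9.1883)
  edge 4→5: √(1.4784² + -1.9032²) = 2.4099 (running 11.5983)
  edge 5→6: √(0.8132² + -0.3248²) = 0.8757 (running 12.4739)
  edge 6→7: √(3.6856² + 0.7628²) = 3.7637 (running 16.2376)
  edge 7→8: √(0.4272² + 1.6060²) = 1.6618 (running 17.8995)
  edge 8→1: √(-1.0816² + 2.9620²) = 3.1533 (running 21.0528)
Perimeter = 21.0528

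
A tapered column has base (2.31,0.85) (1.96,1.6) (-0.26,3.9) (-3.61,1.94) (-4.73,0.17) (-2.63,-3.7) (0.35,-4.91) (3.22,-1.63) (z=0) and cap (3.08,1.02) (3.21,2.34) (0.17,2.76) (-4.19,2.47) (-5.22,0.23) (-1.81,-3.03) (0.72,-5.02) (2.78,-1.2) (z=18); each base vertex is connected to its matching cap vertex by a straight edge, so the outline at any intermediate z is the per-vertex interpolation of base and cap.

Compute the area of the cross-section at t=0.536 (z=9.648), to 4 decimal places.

Cross-section at t=0.536: each vertex is (1-t)·p0[i] + t·p1[i].
  v1: (1-0.536)·(2.31,0.85) + 0.536·(3.08,1.02) = (2.7227,0.9411)
  v2: (1-0.536)·(1.96,1.6) + 0.536·(3.21,2.34) = (2.6300,1.9966)
  v3: (1-0.536)·(-0.26,3.9) + 0.536·(0.17,2.76) = (-0.0295,3.2890)
  v4: (1-0.536)·(-3.61,1.94) + 0.536·(-4.19,2.47) = (-3.9209,2.2241)
  v5: (1-0.536)·(-4.73,0.17) + 0.536·(-5.22,0.23) = (-4.9926,0.2022)
  v6: (1-0.536)·(-2.63,-3.7) + 0.536·(-1.81,-3.03) = (-2.1905,-3.3409)
  v7: (1-0.536)·(0.35,-4.91) + 0.536·(0.72,-5.02) = (0.5483,-4.9690)
  v8: (1-0.536)·(3.22,-1.63) + 0.536·(2.78,-1.2) = (2.9842,-1.3995)
Shoelace sum Σ(x_i·y_{i+1} − x_{i+1}·y_i):
  i=1: 2.7227·1.9966 − 2.6300·0.9411 = +2.9611 (running +2.9611)
  i=2: 2.6300·3.2890 − -0.0295·1.9966 = +8.7089 (running +11.6701)
  i=3: -0.0295·2.2241 − -3.9209·3.2890 = +12.8300 (running +24.5000)
  i=4: -3.9209·0.2022 − -4.9926·2.2241 = +10.3114 (running +34.8114)
  i=5: -4.9926·-3.3409 − -2.1905·0.2022 = +17.1226 (running +51.9340)
  i=6: -2.1905·-4.9690 − 0.5483·-3.3409 = +12.7163 (running +64.6503)
  i=7: 0.5483·-1.3995 − 2.9842·-4.9690 = +14.0608 (running +78.7111)
  i=8: 2.9842·0.9411 − 2.7227·-1.3995 = +6.6190 (running +85.3301)
Area = |Σ|/2 = |85.3301|/2 = 42.6650

Area at t=0.536: 42.6650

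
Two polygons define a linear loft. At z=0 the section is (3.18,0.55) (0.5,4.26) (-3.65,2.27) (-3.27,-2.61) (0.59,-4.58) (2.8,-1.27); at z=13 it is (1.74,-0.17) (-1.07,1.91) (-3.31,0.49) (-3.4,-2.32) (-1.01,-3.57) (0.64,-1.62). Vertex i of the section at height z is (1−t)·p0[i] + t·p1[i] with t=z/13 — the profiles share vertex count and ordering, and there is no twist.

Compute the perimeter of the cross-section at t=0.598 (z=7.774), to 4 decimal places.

Cross-section at t=0.598: each vertex is (1-t)·p0[i] + t·p1[i].
  v1: (1-0.598)·(3.18,0.55) + 0.598·(1.74,-0.17) = (2.3189,0.1194)
  v2: (1-0.598)·(0.5,4.26) + 0.598·(-1.07,1.91) = (-0.4389,2.8547)
  v3: (1-0.598)·(-3.65,2.27) + 0.598·(-3.31,0.49) = (-3.4467,1.2056)
  v4: (1-0.598)·(-3.27,-2.61) + 0.598·(-3.4,-2.32) = (-3.3477,-2.4366)
  v5: (1-0.598)·(0.59,-4.58) + 0.598·(-1.01,-3.57) = (-0.3668,-3.9760)
  v6: (1-0.598)·(2.8,-1.27) + 0.598·(0.64,-1.62) = (1.5083,-1.4793)
Perimeter = Σ |v_{i+1} − v_i|:
  edge 1→2: √(-2.7577² + 2.7353²) = 3.8842 (running 3.8842)
  edge 2→3: √(-3.0078² + -1.6491²) = 3.4303 (running 7.3144)
  edge 3→4: √(0.0989² + -3.6421²) = 3.6435 (running 10.9579)
  edge 4→5: √(2.9809² + -1.5394²) = 3.3550 (running 14.3129)
  edge 5→6: √(1.8751² + 2.4967²) = 3.1224 (running 17.4353)
  edge 6→1: √(0.8106² + 1.5987²) = 1.7925 (running 19.2278)
Perimeter = 19.2278

Perimeter at t=0.598: 19.2278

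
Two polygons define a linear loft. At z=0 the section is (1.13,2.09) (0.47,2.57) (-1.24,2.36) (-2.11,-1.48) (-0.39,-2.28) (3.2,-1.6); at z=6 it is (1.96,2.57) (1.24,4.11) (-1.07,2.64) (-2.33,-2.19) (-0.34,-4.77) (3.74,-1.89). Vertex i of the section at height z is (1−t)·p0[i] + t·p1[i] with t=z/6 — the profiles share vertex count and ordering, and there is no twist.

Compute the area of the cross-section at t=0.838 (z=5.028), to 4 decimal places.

Area at t=0.838: 28.9919

Cross-section at t=0.838: each vertex is (1-t)·p0[i] + t·p1[i].
  v1: (1-0.838)·(1.13,2.09) + 0.838·(1.96,2.57) = (1.8255,2.4922)
  v2: (1-0.838)·(0.47,2.57) + 0.838·(1.24,4.11) = (1.1153,3.8605)
  v3: (1-0.838)·(-1.24,2.36) + 0.838·(-1.07,2.64) = (-1.0975,2.5946)
  v4: (1-0.838)·(-2.11,-1.48) + 0.838·(-2.33,-2.19) = (-2.2944,-2.0750)
  v5: (1-0.838)·(-0.39,-2.28) + 0.838·(-0.34,-4.77) = (-0.3481,-4.3666)
  v6: (1-0.838)·(3.2,-1.6) + 0.838·(3.74,-1.89) = (3.6525,-1.8430)
Shoelace sum Σ(x_i·y_{i+1} − x_{i+1}·y_i):
  i=1: 1.8255·3.8605 − 1.1153·2.4922 = +4.2680 (running +4.2680)
  i=2: 1.1153·2.5946 − -1.0975·3.8605 = +7.1308 (running +11.3988)
  i=3: -1.0975·-2.0750 − -2.2944·2.5946 = +8.2304 (running +19.6292)
  i=4: -2.2944·-4.3666 − -0.3481·-2.0750 = +9.2963 (running +28.9255)
  i=5: -0.3481·-1.8430 − 3.6525·-4.3666 = +16.5907 (running +45.5162)
  i=6: 3.6525·2.4922 − 1.8255·-1.8430 = +12.4675 (running +57.9837)
Area = |Σ|/2 = |57.9837|/2 = 28.9919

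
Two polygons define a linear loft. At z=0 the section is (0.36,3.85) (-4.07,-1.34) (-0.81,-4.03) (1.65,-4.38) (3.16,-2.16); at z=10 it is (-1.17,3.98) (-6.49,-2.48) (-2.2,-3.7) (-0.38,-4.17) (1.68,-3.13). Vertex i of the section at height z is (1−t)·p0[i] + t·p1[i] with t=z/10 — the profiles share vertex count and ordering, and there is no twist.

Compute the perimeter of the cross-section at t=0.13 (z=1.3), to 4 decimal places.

Cross-section at t=0.13: each vertex is (1-t)·p0[i] + t·p1[i].
  v1: (1-0.13)·(0.36,3.85) + 0.13·(-1.17,3.98) = (0.1611,3.8669)
  v2: (1-0.13)·(-4.07,-1.34) + 0.13·(-6.49,-2.48) = (-4.3846,-1.4882)
  v3: (1-0.13)·(-0.81,-4.03) + 0.13·(-2.2,-3.7) = (-0.9907,-3.9871)
  v4: (1-0.13)·(1.65,-4.38) + 0.13·(-0.38,-4.17) = (1.3861,-4.3527)
  v5: (1-0.13)·(3.16,-2.16) + 0.13·(1.68,-3.13) = (2.9676,-2.2861)
Perimeter = Σ |v_{i+1} − v_i|:
  edge 1→2: √(-4.5457² + -5.3551²) = 7.0243 (running 7.0243)
  edge 2→3: √(3.3939² + -2.4989²) = 4.2146 (running 11.2389)
  edge 3→4: √(2.3768² + -0.3656²) = 2.4048 (running 13.6437)
  edge 4→5: √(1.5815² + 2.0666²) = 2.6023 (running 16.2460)
  edge 5→1: √(-2.8065² + 6.1530²) = 6.7628 (running 23.0088)
Perimeter = 23.0088

Perimeter at t=0.13: 23.0088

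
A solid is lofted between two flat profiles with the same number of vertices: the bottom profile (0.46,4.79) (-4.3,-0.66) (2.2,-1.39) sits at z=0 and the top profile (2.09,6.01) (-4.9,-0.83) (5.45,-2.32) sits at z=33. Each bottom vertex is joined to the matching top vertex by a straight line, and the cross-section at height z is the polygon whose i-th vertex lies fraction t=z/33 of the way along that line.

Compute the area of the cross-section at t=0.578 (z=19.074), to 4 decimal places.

Area at t=0.578: 30.8179

Cross-section at t=0.578: each vertex is (1-t)·p0[i] + t·p1[i].
  v1: (1-0.578)·(0.46,4.79) + 0.578·(2.09,6.01) = (1.4021,5.4952)
  v2: (1-0.578)·(-4.3,-0.66) + 0.578·(-4.9,-0.83) = (-4.6468,-0.7583)
  v3: (1-0.578)·(2.2,-1.39) + 0.578·(5.45,-2.32) = (4.0785,-1.9275)
Shoelace sum Σ(x_i·y_{i+1} − x_{i+1}·y_i):
  i=1: 1.4021·-0.7583 − -4.6468·5.4952 = +24.4717 (running +24.4717)
  i=2: -4.6468·-1.9275 − 4.0785·-0.7583 = +12.0495 (running +36.5212)
  i=3: 4.0785·5.4952 − 1.4021·-1.9275 = +25.1147 (running +61.6359)
Area = |Σ|/2 = |61.6359|/2 = 30.8179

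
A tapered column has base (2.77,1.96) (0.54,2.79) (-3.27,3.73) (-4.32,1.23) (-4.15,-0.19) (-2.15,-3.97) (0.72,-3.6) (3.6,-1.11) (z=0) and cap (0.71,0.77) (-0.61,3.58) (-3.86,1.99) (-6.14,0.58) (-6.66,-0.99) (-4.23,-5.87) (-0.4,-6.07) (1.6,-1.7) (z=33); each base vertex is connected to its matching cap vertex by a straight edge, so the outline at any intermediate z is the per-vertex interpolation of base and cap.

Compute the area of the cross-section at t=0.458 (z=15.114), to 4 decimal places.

Area at t=0.458: 47.4483

Cross-section at t=0.458: each vertex is (1-t)·p0[i] + t·p1[i].
  v1: (1-0.458)·(2.77,1.96) + 0.458·(0.71,0.77) = (1.8265,1.4150)
  v2: (1-0.458)·(0.54,2.79) + 0.458·(-0.61,3.58) = (0.0133,3.1518)
  v3: (1-0.458)·(-3.27,3.73) + 0.458·(-3.86,1.99) = (-3.5402,2.9331)
  v4: (1-0.458)·(-4.32,1.23) + 0.458·(-6.14,0.58) = (-5.1536,0.9323)
  v5: (1-0.458)·(-4.15,-0.19) + 0.458·(-6.66,-0.99) = (-5.2996,-0.5564)
  v6: (1-0.458)·(-2.15,-3.97) + 0.458·(-4.23,-5.87) = (-3.1026,-4.8402)
  v7: (1-0.458)·(0.72,-3.6) + 0.458·(-0.4,-6.07) = (0.2070,-4.7313)
  v8: (1-0.458)·(3.6,-1.11) + 0.458·(1.6,-1.7) = (2.6840,-1.3802)
Shoelace sum Σ(x_i·y_{i+1} − x_{i+1}·y_i):
  i=1: 1.8265·3.1518 − 0.0133·1.4150 = +5.7380 (running +5.7380)
  i=2: 0.0133·2.9331 − -3.5402·3.1518 = +11.1971 (running +16.9352)
  i=3: -3.5402·0.9323 − -5.1536·2.9331 = +11.8153 (running +28.7504)
  i=4: -5.1536·-0.5564 − -5.2996·0.9323 = +7.8082 (running +36.5587)
  i=5: -5.2996·-4.8402 − -3.1026·-0.5564 = +23.9247 (running +60.4834)
  i=6: -3.1026·-4.7313 − 0.2070·-4.8402 = +15.6815 (running +76.1649)
  i=7: 0.2070·-1.3802 − 2.6840·-4.7313 = +12.4129 (running +88.5779)
  i=8: 2.6840·1.4150 − 1.8265·-1.3802 = +6.3188 (running +94.8967)
Area = |Σ|/2 = |94.8967|/2 = 47.4483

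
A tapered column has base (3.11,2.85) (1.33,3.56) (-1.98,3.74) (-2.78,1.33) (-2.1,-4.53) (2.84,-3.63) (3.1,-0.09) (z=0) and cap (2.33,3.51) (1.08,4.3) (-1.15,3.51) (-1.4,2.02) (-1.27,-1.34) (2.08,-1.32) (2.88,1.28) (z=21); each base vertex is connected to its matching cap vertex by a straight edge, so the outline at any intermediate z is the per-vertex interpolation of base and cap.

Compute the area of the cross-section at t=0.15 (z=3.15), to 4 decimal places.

Area at t=0.15: 37.7613

Cross-section at t=0.15: each vertex is (1-t)·p0[i] + t·p1[i].
  v1: (1-0.15)·(3.11,2.85) + 0.15·(2.33,3.51) = (2.9930,2.9490)
  v2: (1-0.15)·(1.33,3.56) + 0.15·(1.08,4.3) = (1.2925,3.6710)
  v3: (1-0.15)·(-1.98,3.74) + 0.15·(-1.15,3.51) = (-1.8555,3.7055)
  v4: (1-0.15)·(-2.78,1.33) + 0.15·(-1.4,2.02) = (-2.5730,1.4335)
  v5: (1-0.15)·(-2.1,-4.53) + 0.15·(-1.27,-1.34) = (-1.9755,-4.0515)
  v6: (1-0.15)·(2.84,-3.63) + 0.15·(2.08,-1.32) = (2.7260,-3.2835)
  v7: (1-0.15)·(3.1,-0.09) + 0.15·(2.88,1.28) = (3.0670,0.1155)
Shoelace sum Σ(x_i·y_{i+1} − x_{i+1}·y_i):
  i=1: 2.9930·3.6710 − 1.2925·2.9490 = +7.1757 (running +7.1757)
  i=2: 1.2925·3.7055 − -1.8555·3.6710 = +11.6009 (running +18.7766)
  i=3: -1.8555·1.4335 − -2.5730·3.7055 = +6.8744 (running +25.6510)
  i=4: -2.5730·-4.0515 − -1.9755·1.4335 = +13.2564 (running +38.9074)
  i=5: -1.9755·-3.2835 − 2.7260·-4.0515 = +17.5309 (running +56.4383)
  i=6: 2.7260·0.1155 − 3.0670·-3.2835 = +10.3853 (running +66.8237)
  i=7: 3.0670·2.9490 − 2.9930·0.1155 = +8.6989 (running +75.5226)
Area = |Σ|/2 = |75.5226|/2 = 37.7613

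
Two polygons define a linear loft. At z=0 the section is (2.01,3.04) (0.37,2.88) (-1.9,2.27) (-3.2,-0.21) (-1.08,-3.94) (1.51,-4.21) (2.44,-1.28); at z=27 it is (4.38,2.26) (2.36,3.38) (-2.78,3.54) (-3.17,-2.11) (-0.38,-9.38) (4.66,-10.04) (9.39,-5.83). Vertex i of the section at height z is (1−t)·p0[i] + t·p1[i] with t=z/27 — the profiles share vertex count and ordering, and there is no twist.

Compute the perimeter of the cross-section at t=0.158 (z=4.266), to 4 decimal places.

Cross-section at t=0.158: each vertex is (1-t)·p0[i] + t·p1[i].
  v1: (1-0.158)·(2.01,3.04) + 0.158·(4.38,2.26) = (2.3845,2.9168)
  v2: (1-0.158)·(0.37,2.88) + 0.158·(2.36,3.38) = (0.6844,2.9590)
  v3: (1-0.158)·(-1.9,2.27) + 0.158·(-2.78,3.54) = (-2.0390,2.4707)
  v4: (1-0.158)·(-3.2,-0.21) + 0.158·(-3.17,-2.11) = (-3.1953,-0.5102)
  v5: (1-0.158)·(-1.08,-3.94) + 0.158·(-0.38,-9.38) = (-0.9694,-4.7995)
  v6: (1-0.158)·(1.51,-4.21) + 0.158·(4.66,-10.04) = (2.0077,-5.1311)
  v7: (1-0.158)·(2.44,-1.28) + 0.158·(9.39,-5.83) = (3.5381,-1.9989)
Perimeter = Σ |v_{i+1} − v_i|:
  edge 1→2: √(-1.7000² + 0.0422²) = 1.7006 (running 1.7006)
  edge 2→3: √(-2.7235² + -0.4883²) = 2.7669 (running 4.4675)
  edge 3→4: √(-1.1562² + -2.9809²) = 3.1972 (running 7.6647)
  edge 4→5: √(2.2259² + -4.2893²) = 4.8325 (running 12.4972)
  edge 5→6: √(2.9771² + -0.3316²) = 2.9955 (running 15.4927)
  edge 6→7: √(1.5304² + 3.1322²) = 3.4861 (running 18.9788)
  edge 7→1: √(-1.1536² + 4.9157²) = 5.0492 (running 24.0280)
Perimeter = 24.0280

Perimeter at t=0.158: 24.0280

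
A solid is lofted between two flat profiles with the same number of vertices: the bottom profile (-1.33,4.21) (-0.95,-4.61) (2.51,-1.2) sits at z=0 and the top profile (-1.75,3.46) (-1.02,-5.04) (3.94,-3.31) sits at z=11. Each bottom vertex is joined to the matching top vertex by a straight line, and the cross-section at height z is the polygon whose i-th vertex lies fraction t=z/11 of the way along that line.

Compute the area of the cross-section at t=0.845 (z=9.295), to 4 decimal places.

Area at t=0.845: 20.8816

Cross-section at t=0.845: each vertex is (1-t)·p0[i] + t·p1[i].
  v1: (1-0.845)·(-1.33,4.21) + 0.845·(-1.75,3.46) = (-1.6849,3.5762)
  v2: (1-0.845)·(-0.95,-4.61) + 0.845·(-1.02,-5.04) = (-1.0091,-4.9733)
  v3: (1-0.845)·(2.51,-1.2) + 0.845·(3.94,-3.31) = (3.7184,-2.9829)
Shoelace sum Σ(x_i·y_{i+1} − x_{i+1}·y_i):
  i=1: -1.6849·-4.9733 − -1.0091·3.5762 = +11.9886 (running +11.9886)
  i=2: -1.0091·-2.9829 − 3.7184·-4.9733 = +21.5029 (running +33.4915)
  i=3: 3.7184·3.5762 − -1.6849·-2.9829 = +8.2718 (running +41.7632)
Area = |Σ|/2 = |41.7632|/2 = 20.8816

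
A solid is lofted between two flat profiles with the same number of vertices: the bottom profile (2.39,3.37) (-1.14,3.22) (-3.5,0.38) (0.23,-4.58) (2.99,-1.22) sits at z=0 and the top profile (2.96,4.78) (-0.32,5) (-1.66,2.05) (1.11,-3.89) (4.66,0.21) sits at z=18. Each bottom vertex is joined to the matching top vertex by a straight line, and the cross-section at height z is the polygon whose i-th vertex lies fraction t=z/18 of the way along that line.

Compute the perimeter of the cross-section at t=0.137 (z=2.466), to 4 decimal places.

Perimeter at t=0.137: 22.4946

Cross-section at t=0.137: each vertex is (1-t)·p0[i] + t·p1[i].
  v1: (1-0.137)·(2.39,3.37) + 0.137·(2.96,4.78) = (2.4681,3.5632)
  v2: (1-0.137)·(-1.14,3.22) + 0.137·(-0.32,5) = (-1.0277,3.4639)
  v3: (1-0.137)·(-3.5,0.38) + 0.137·(-1.66,2.05) = (-3.2479,0.6088)
  v4: (1-0.137)·(0.23,-4.58) + 0.137·(1.11,-3.89) = (0.3506,-4.4855)
  v5: (1-0.137)·(2.99,-1.22) + 0.137·(4.66,0.21) = (3.2188,-1.0241)
Perimeter = Σ |v_{i+1} − v_i|:
  edge 1→2: √(-3.4958² + -0.0993²) = 3.4972 (running 3.4972)
  edge 2→3: √(-2.2203² + -2.8551²) = 3.6168 (running 7.1139)
  edge 3→4: √(3.5985² + -5.0943²) = 6.2370 (running 13.3510)
  edge 4→5: √(2.8682² + 3.4614²) = 4.4953 (running 17.8463)
  edge 5→1: √(-0.7507² + 4.5873²) = 4.6483 (running 22.4946)
Perimeter = 22.4946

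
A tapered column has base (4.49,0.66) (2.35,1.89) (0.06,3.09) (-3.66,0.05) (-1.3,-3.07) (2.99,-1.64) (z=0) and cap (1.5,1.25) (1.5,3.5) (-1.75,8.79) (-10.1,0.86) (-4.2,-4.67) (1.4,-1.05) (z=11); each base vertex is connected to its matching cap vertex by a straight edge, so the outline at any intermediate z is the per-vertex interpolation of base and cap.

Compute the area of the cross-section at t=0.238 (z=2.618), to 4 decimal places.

Area at t=0.238: 39.2088

Cross-section at t=0.238: each vertex is (1-t)·p0[i] + t·p1[i].
  v1: (1-0.238)·(4.49,0.66) + 0.238·(1.5,1.25) = (3.7784,0.8004)
  v2: (1-0.238)·(2.35,1.89) + 0.238·(1.5,3.5) = (2.1477,2.2732)
  v3: (1-0.238)·(0.06,3.09) + 0.238·(-1.75,8.79) = (-0.3708,4.4466)
  v4: (1-0.238)·(-3.66,0.05) + 0.238·(-10.1,0.86) = (-5.1927,0.2428)
  v5: (1-0.238)·(-1.3,-3.07) + 0.238·(-4.2,-4.67) = (-1.9902,-3.4508)
  v6: (1-0.238)·(2.99,-1.64) + 0.238·(1.4,-1.05) = (2.6116,-1.4996)
Shoelace sum Σ(x_i·y_{i+1} − x_{i+1}·y_i):
  i=1: 3.7784·2.2732 − 2.1477·0.8004 = +6.8699 (running +6.8699)
  i=2: 2.1477·4.4466 − -0.3708·2.2732 = +10.3928 (running +17.2627)
  i=3: -0.3708·0.2428 − -5.1927·4.4466 = +22.9999 (running +40.2626)
  i=4: -5.1927·-3.4508 − -1.9902·0.2428 = +18.4022 (running +58.6648)
  i=5: -1.9902·-1.4996 − 2.6116·-3.4508 = +11.9965 (running +70.6613)
  i=6: 2.6116·0.8004 − 3.7784·-1.4996 = +7.7563 (running +78.4177)
Area = |Σ|/2 = |78.4177|/2 = 39.2088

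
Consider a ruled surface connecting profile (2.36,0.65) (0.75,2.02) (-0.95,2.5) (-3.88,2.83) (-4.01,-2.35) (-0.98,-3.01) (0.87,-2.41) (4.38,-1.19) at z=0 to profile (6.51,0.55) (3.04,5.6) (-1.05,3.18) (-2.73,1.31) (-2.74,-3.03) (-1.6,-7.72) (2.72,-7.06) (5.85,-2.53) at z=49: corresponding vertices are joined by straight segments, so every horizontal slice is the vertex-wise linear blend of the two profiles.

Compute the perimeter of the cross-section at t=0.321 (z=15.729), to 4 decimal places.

Perimeter at t=0.321: 25.7823

Cross-section at t=0.321: each vertex is (1-t)·p0[i] + t·p1[i].
  v1: (1-0.321)·(2.36,0.65) + 0.321·(6.51,0.55) = (3.6922,0.6179)
  v2: (1-0.321)·(0.75,2.02) + 0.321·(3.04,5.6) = (1.4851,3.1692)
  v3: (1-0.321)·(-0.95,2.5) + 0.321·(-1.05,3.18) = (-0.9821,2.7183)
  v4: (1-0.321)·(-3.88,2.83) + 0.321·(-2.73,1.31) = (-3.5109,2.3421)
  v5: (1-0.321)·(-4.01,-2.35) + 0.321·(-2.74,-3.03) = (-3.6023,-2.5683)
  v6: (1-0.321)·(-0.98,-3.01) + 0.321·(-1.6,-7.72) = (-1.1790,-4.5219)
  v7: (1-0.321)·(0.87,-2.41) + 0.321·(2.72,-7.06) = (1.4639,-3.9027)
  v8: (1-0.321)·(4.38,-1.19) + 0.321·(5.85,-2.53) = (4.8519,-1.6201)
Perimeter = Σ |v_{i+1} − v_i|:
  edge 1→2: √(-2.2071² + 2.5513²) = 3.3734 (running 3.3734)
  edge 2→3: √(-2.4672² + -0.4509²) = 2.5081 (running 5.8815)
  edge 3→4: √(-2.5288² + -0.3762²) = 2.5566 (running 8.4381)
  edge 4→5: √(-0.0915² + -4.9104²) = 4.9112 (running 13.3493)
  edge 5→6: √(2.4233² + -1.9536²) = 3.1127 (running 16.4620)
  edge 6→7: √(2.6429² + 0.6193²) = 2.7145 (running 19.1765)
  edge 7→8: √(3.3880² + 2.2825²) = 4.0852 (running 23.2616)
  edge 8→1: √(-1.1597² + 2.2380²) = 2.5207 (running 25.7823)
Perimeter = 25.7823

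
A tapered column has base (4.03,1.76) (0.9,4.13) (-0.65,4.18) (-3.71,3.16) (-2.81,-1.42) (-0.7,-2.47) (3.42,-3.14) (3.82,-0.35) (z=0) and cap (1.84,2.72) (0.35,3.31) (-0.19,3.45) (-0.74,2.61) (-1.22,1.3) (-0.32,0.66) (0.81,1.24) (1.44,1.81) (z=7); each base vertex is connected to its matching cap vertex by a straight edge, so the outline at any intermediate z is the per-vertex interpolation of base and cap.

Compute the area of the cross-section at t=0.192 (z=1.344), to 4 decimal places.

Area at t=0.192: 32.4571

Cross-section at t=0.192: each vertex is (1-t)·p0[i] + t·p1[i].
  v1: (1-0.192)·(4.03,1.76) + 0.192·(1.84,2.72) = (3.6095,1.9443)
  v2: (1-0.192)·(0.9,4.13) + 0.192·(0.35,3.31) = (0.7944,3.9726)
  v3: (1-0.192)·(-0.65,4.18) + 0.192·(-0.19,3.45) = (-0.5617,4.0398)
  v4: (1-0.192)·(-3.71,3.16) + 0.192·(-0.74,2.61) = (-3.1398,3.0544)
  v5: (1-0.192)·(-2.81,-1.42) + 0.192·(-1.22,1.3) = (-2.5047,-0.8978)
  v6: (1-0.192)·(-0.7,-2.47) + 0.192·(-0.32,0.66) = (-0.6270,-1.8690)
  v7: (1-0.192)·(3.42,-3.14) + 0.192·(0.81,1.24) = (2.9189,-2.2990)
  v8: (1-0.192)·(3.82,-0.35) + 0.192·(1.44,1.81) = (3.3630,0.0647)
Shoelace sum Σ(x_i·y_{i+1} − x_{i+1}·y_i):
  i=1: 3.6095·3.9726 − 0.7944·1.9443 = +12.7945 (running +12.7945)
  i=2: 0.7944·4.0398 − -0.5617·3.9726 = +5.4406 (running +18.2350)
  i=3: -0.5617·3.0544 − -3.1398·4.0398 = +10.9685 (running +29.2036)
  i=4: -3.1398·-0.8978 − -2.5047·3.0544 = +10.4692 (running +39.6727)
  i=5: -2.5047·-1.8690 − -0.6270·-0.8978 = +4.1185 (running +43.7912)
  i=6: -0.6270·-2.2990 − 2.9189·-1.8690 = +6.8971 (running +50.6883)
  i=7: 2.9189·0.0647 − 3.3630·-2.2990 = +7.9207 (running +58.6090)
  i=8: 3.3630·1.9443 − 3.6095·0.0647 = +6.3052 (running +64.9142)
Area = |Σ|/2 = |64.9142|/2 = 32.4571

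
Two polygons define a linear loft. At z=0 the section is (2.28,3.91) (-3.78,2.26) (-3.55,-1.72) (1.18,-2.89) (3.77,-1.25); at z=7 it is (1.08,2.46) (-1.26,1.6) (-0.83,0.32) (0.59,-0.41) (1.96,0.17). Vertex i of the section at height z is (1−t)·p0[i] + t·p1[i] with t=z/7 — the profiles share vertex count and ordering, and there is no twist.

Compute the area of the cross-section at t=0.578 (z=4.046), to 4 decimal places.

Area at t=0.578: 15.5399

Cross-section at t=0.578: each vertex is (1-t)·p0[i] + t·p1[i].
  v1: (1-0.578)·(2.28,3.91) + 0.578·(1.08,2.46) = (1.5864,3.0719)
  v2: (1-0.578)·(-3.78,2.26) + 0.578·(-1.26,1.6) = (-2.3234,1.8785)
  v3: (1-0.578)·(-3.55,-1.72) + 0.578·(-0.83,0.32) = (-1.9778,-0.5409)
  v4: (1-0.578)·(1.18,-2.89) + 0.578·(0.59,-0.41) = (0.8390,-1.4566)
  v5: (1-0.578)·(3.77,-1.25) + 0.578·(1.96,0.17) = (2.7238,-0.4292)
Shoelace sum Σ(x_i·y_{i+1} − x_{i+1}·y_i):
  i=1: 1.5864·1.8785 − -2.3234·3.0719 = +10.1175 (running +10.1175)
  i=2: -2.3234·-0.5409 − -1.9778·1.8785 = +4.9721 (running +15.0896)
  i=3: -1.9778·-1.4566 − 0.8390·-0.5409 = +3.3346 (running +18.4242)
  i=4: 0.8390·-0.4292 − 2.7238·-1.4566 = +3.6073 (running +22.0315)
  i=5: 2.7238·3.0719 − 1.5864·-0.4292 = +9.0482 (running +31.0797)
Area = |Σ|/2 = |31.0797|/2 = 15.5399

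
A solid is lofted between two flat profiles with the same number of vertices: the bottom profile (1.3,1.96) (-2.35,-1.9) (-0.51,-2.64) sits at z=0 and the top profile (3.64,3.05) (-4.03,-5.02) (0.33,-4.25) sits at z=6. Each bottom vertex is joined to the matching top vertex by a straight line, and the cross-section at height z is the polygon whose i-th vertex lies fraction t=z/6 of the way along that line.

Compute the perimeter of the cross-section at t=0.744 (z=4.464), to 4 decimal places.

Cross-section at t=0.744: each vertex is (1-t)·p0[i] + t·p1[i].
  v1: (1-0.744)·(1.3,1.96) + 0.744·(3.64,3.05) = (3.0410,2.7710)
  v2: (1-0.744)·(-2.35,-1.9) + 0.744·(-4.03,-5.02) = (-3.5999,-4.2213)
  v3: (1-0.744)·(-0.51,-2.64) + 0.744·(0.33,-4.25) = (0.1150,-3.8378)
Perimeter = Σ |v_{i+1} − v_i|:
  edge 1→2: √(-6.6409² + -6.9922²) = 9.6433 (running 9.6433)
  edge 2→3: √(3.7149² + 0.3834²) = 3.7346 (running 13.3779)
  edge 3→1: √(2.9260² + 6.6088²) = 7.2276 (running 20.6055)
Perimeter = 20.6055

Perimeter at t=0.744: 20.6055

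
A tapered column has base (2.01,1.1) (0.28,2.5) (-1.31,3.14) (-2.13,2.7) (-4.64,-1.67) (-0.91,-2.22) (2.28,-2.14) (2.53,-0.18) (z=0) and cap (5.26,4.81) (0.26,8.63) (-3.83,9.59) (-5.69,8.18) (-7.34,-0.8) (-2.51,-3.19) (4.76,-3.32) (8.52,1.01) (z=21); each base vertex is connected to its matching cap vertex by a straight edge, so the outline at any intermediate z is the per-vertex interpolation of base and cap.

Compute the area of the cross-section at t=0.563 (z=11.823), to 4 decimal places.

Area at t=0.563: 79.1104

Cross-section at t=0.563: each vertex is (1-t)·p0[i] + t·p1[i].
  v1: (1-0.563)·(2.01,1.1) + 0.563·(5.26,4.81) = (3.8397,3.1887)
  v2: (1-0.563)·(0.28,2.5) + 0.563·(0.26,8.63) = (0.2687,5.9512)
  v3: (1-0.563)·(-1.31,3.14) + 0.563·(-3.83,9.59) = (-2.7288,6.7713)
  v4: (1-0.563)·(-2.13,2.7) + 0.563·(-5.69,8.18) = (-4.1343,5.7852)
  v5: (1-0.563)·(-4.64,-1.67) + 0.563·(-7.34,-0.8) = (-6.1601,-1.1802)
  v6: (1-0.563)·(-0.91,-2.22) + 0.563·(-2.51,-3.19) = (-1.8108,-2.7661)
  v7: (1-0.563)·(2.28,-2.14) + 0.563·(4.76,-3.32) = (3.6762,-2.8043)
  v8: (1-0.563)·(2.53,-0.18) + 0.563·(8.52,1.01) = (5.9024,0.4900)
Shoelace sum Σ(x_i·y_{i+1} − x_{i+1}·y_i):
  i=1: 3.8397·5.9512 − 0.2687·3.1887 = +21.9941 (running +21.9941)
  i=2: 0.2687·6.7713 − -2.7288·5.9512 = +18.0591 (running +40.0532)
  i=3: -2.7288·5.7852 − -4.1343·6.7713 = +12.2081 (running +52.2614)
  i=4: -4.1343·-1.1802 − -6.1601·5.7852 = +40.5169 (running +92.7783)
  i=5: -6.1601·-2.7661 − -1.8108·-1.1802 = +14.9024 (running +107.6807)
  i=6: -1.8108·-2.8043 − 3.6762·-2.7661 = +15.2470 (running +122.9277)
  i=7: 3.6762·0.4900 − 5.9024·-2.8043 = +18.3535 (running +141.2812)
  i=8: 5.9024·3.1887 − 3.8397·0.4900 = +16.9397 (running +158.2209)
Area = |Σ|/2 = |158.2209|/2 = 79.1104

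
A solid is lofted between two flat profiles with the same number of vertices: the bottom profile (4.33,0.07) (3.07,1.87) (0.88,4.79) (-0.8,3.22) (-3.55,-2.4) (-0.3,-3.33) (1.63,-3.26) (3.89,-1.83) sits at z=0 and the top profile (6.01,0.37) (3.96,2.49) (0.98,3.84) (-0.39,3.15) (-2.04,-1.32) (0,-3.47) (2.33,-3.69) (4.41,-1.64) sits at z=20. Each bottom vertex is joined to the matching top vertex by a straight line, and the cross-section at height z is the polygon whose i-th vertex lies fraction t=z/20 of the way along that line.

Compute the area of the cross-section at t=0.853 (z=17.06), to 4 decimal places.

Area at t=0.853: 38.3816

Cross-section at t=0.853: each vertex is (1-t)·p0[i] + t·p1[i].
  v1: (1-0.853)·(4.33,0.07) + 0.853·(6.01,0.37) = (5.7630,0.3259)
  v2: (1-0.853)·(3.07,1.87) + 0.853·(3.96,2.49) = (3.8292,2.3989)
  v3: (1-0.853)·(0.88,4.79) + 0.853·(0.98,3.84) = (0.9653,3.9796)
  v4: (1-0.853)·(-0.8,3.22) + 0.853·(-0.39,3.15) = (-0.4503,3.1603)
  v5: (1-0.853)·(-3.55,-2.4) + 0.853·(-2.04,-1.32) = (-2.2620,-1.4788)
  v6: (1-0.853)·(-0.3,-3.33) + 0.853·(0,-3.47) = (-0.0441,-3.4494)
  v7: (1-0.853)·(1.63,-3.26) + 0.853·(2.33,-3.69) = (2.2271,-3.6268)
  v8: (1-0.853)·(3.89,-1.83) + 0.853·(4.41,-1.64) = (4.3336,-1.6679)
Shoelace sum Σ(x_i·y_{i+1} − x_{i+1}·y_i):
  i=1: 5.7630·2.3989 − 3.8292·0.3259 = +12.5768 (running +12.5768)
  i=2: 3.8292·3.9796 − 0.9653·2.3989 = +12.9231 (running +25.4999)
  i=3: 0.9653·3.1603 − -0.4503·3.9796 = +4.8425 (running +30.3425)
  i=4: -0.4503·-1.4788 − -2.2620·3.1603 = +7.8143 (running +38.1568)
  i=5: -2.2620·-3.4494 − -0.0441·-1.4788 = +7.7373 (running +45.8941)
  i=6: -0.0441·-3.6268 − 2.2271·-3.4494 = +7.8421 (running +53.7362)
  i=7: 2.2271·-1.6679 − 4.3336·-3.6268 = +12.0023 (running +65.7385)
  i=8: 4.3336·0.3259 − 5.7630·-1.6679 = +11.0247 (running +76.7631)
Area = |Σ|/2 = |76.7631|/2 = 38.3816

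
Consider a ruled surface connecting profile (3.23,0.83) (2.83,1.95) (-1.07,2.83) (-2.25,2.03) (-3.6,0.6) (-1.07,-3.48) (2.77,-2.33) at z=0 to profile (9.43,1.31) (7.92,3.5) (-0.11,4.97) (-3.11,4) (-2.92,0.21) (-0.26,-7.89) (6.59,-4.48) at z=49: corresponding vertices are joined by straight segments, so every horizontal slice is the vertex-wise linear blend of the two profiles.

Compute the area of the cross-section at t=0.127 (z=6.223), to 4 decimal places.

Area at t=0.127: 36.9844

Cross-section at t=0.127: each vertex is (1-t)·p0[i] + t·p1[i].
  v1: (1-0.127)·(3.23,0.83) + 0.127·(9.43,1.31) = (4.0174,0.8910)
  v2: (1-0.127)·(2.83,1.95) + 0.127·(7.92,3.5) = (3.4764,2.1469)
  v3: (1-0.127)·(-1.07,2.83) + 0.127·(-0.11,4.97) = (-0.9481,3.1018)
  v4: (1-0.127)·(-2.25,2.03) + 0.127·(-3.11,4) = (-2.3592,2.2802)
  v5: (1-0.127)·(-3.6,0.6) + 0.127·(-2.92,0.21) = (-3.5136,0.5505)
  v6: (1-0.127)·(-1.07,-3.48) + 0.127·(-0.26,-7.89) = (-0.9671,-4.0401)
  v7: (1-0.127)·(2.77,-2.33) + 0.127·(6.59,-4.48) = (3.2551,-2.6031)
Shoelace sum Σ(x_i·y_{i+1} − x_{i+1}·y_i):
  i=1: 4.0174·2.1469 − 3.4764·0.8910 = +5.5274 (running +5.5274)
  i=2: 3.4764·3.1018 − -0.9481·2.1469 = +12.8185 (running +18.3459)
  i=3: -0.9481·2.2802 − -2.3592·3.1018 = +5.1560 (running +23.5019)
  i=4: -2.3592·0.5505 − -3.5136·2.2802 = +6.7131 (running +30.2150)
  i=5: -3.5136·-4.0401 − -0.9671·0.5505 = +14.7277 (running +44.9427)
  i=6: -0.9671·-2.6031 − 3.2551·-4.0401 = +15.6685 (running +60.6112)
  i=7: 3.2551·0.8910 − 4.0174·-2.6031 = +13.3577 (running +73.9689)
Area = |Σ|/2 = |73.9689|/2 = 36.9844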